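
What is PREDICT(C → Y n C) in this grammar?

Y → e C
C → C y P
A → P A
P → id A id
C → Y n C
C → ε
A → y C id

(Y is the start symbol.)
{ 'e' }

PREDICT(C → Y n C) = (FIRST(RHS) \ {ε}) ∪ (FOLLOW(C) if ε ∈ FIRST(RHS), i.e. RHS ⇒* ε)
FIRST(Y) = { 'e' }
FIRST(Y n C) = { 'e' }
ε ∉ FIRST(Y n C), so FOLLOW(C) is not added.
PREDICT(C → Y n C) = { 'e' }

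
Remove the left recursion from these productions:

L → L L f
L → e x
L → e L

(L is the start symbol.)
L → e x L'
L → e L L'
L' → L f L'
L' → ε

L is directly left-recursive. The standard transformation for
  A → A α₁ | ... | A α_m | β₁ | ... | β_n
is
  A  → β₁ A' | ... | β_n A'
  A' → α₁ A' | ... | α_m A' | ε

L → e x becomes L → e x L'
L → e L becomes L → e L L'
L → L L f becomes L' → L f L'
Add L' → ε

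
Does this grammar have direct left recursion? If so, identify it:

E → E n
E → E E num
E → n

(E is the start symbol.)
Direct left recursion occurs when N → N α for some non-terminal N (the right-hand side begins with the left-hand side itself).

E → E n: LEFT RECURSIVE (starts with E)
E → E E num: LEFT RECURSIVE (starts with E)
E → n: starts with n

The grammar has direct left recursion on: E.

Answer: Yes, E is left-recursive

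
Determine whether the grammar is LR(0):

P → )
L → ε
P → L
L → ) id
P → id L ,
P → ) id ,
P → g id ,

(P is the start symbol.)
A grammar is LR(0) if no state in the canonical LR(0) collection has:
  - both a shift item (dot before a terminal) and a complete item (shift-reduce conflict), or
  - two or more complete items (reduce-reduce conflict; the accept item [P' → P .] counts as a complete item here).

Augment with P' → P and build the canonical LR(0) collection (I0 = CLOSURE({[P' → . P]}), then GOTO on every symbol after a dot until no new states appear). It has 14 states:
  I0: { [L → . ) id], [L → .], [P → . ) id ,], [P → . )], [P → . L], [P → . g id ,], [P → . id L ,], [P' → . P] }  — shift, reduce
  I1: { [L → ) . id], [P → ) . id ,], [P → ) .] }  — shift, reduce
  I2: { [P → L .] }  — reduce
  I3: { [P' → P .] }  — accept
  I4: { [P → g . id ,] }  — shift
  I5: { [L → . ) id], [L → .], [P → id . L ,] }  — shift, reduce
  I6: { [L → ) . id] }  — shift
  I7: { [P → id L . ,] }  — shift
  I8: { [P → id L , .] }  — reduce
  I9: { [L → ) id .] }  — reduce
  I10: { [P → g id . ,] }  — shift
  I11: { [P → g id , .] }  — reduce
  I12: { [L → ) id .], [P → ) id . ,] }  — shift, reduce
  I13: { [P → ) id , .] }  — reduce

Conflict in state I0:
  Shift-reduce conflict between [L → .] and [L → . ) id]
So the grammar is NOT LR(0).

Answer: No. Shift-reduce conflict between [L → .] and [L → . ) id]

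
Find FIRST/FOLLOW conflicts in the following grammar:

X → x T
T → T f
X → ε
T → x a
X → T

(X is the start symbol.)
No FIRST/FOLLOW conflicts.

A FIRST/FOLLOW conflict occurs when a non-terminal N has a nullable alternative N → β (β ⇒* ε) and another alternative N → α with FIRST(α) ∩ FOLLOW(N) ≠ ∅: on such a lookahead the parser cannot decide between expanding α and letting N vanish via β.

Nullable non-terminals: X.
FIRST sets used below: FIRST(T) = { 'x' }

X: nullable alternative(s) X → ε; FOLLOW(X) = { $ }
  X → x T: FIRST \ {ε} = { 'x' } — disjoint from FOLLOW(X)
  X → ε: FIRST \ {ε} = { } — this is the only nullable alternative, skip
  X → T: FIRST \ {ε} = { 'x' } — disjoint from FOLLOW(X)

T has no nullable alternative, so no FIRST/FOLLOW check is needed there.

No FIRST/FOLLOW conflicts found.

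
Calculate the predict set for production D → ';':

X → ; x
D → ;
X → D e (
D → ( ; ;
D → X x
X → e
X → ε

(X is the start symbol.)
{ ';' }

PREDICT(D → ';') = (FIRST(RHS) \ {ε}) ∪ (FOLLOW(D) if ε ∈ FIRST(RHS), i.e. RHS ⇒* ε)
FIRST(';') = { ';' }
ε ∉ FIRST(';'), so FOLLOW(D) is not added.
PREDICT(D → ';') = { ';' }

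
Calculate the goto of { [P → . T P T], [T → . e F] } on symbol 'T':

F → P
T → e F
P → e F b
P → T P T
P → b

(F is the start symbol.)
GOTO(I, 'T') = CLOSURE({ [A → αX.β] : [A → α.Xβ] ∈ I, X = 'T' })

Items with dot before 'T', with the dot advanced:
  [P → . T P T] → [P → T . P T]
Closure of the advanced items:
  [P → T . P T] has the dot before P: add [P → . e F b], [P → . T P T], [P → . b]
  [P → . T P T] has the dot before T: add [T → . e F]

GOTO = { [P → . T P T], [P → . b], [P → . e F b], [P → T . P T], [T → . e F] }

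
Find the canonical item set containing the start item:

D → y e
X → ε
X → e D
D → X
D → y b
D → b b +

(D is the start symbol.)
{ [D → . X], [D → . b b +], [D → . y b], [D → . y e], [D' → . D], [X → . e D], [X → .] }

First, augment the grammar with D' → D
I₀ = CLOSURE({ [D' → . D] }):
  [D' → . D] has the dot before D: add [D → . y e], [D → . X], [D → . y b], [D → . b b +]
  [D → . X] has the dot before X: add [X → .], [X → . e D]
No further items can be added.

I₀ = { [D → . X], [D → . b b +], [D → . y b], [D → . y e], [D' → . D], [X → . e D], [X → .] }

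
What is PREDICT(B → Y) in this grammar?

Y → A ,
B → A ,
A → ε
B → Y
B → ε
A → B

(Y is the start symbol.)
PREDICT(B → Y) = (FIRST(RHS) \ {ε}) ∪ (FOLLOW(B) if ε ∈ FIRST(RHS), i.e. RHS ⇒* ε)
FIRST(Y) = { ',' }
FIRST(Y) = { ',' }
ε ∉ FIRST(Y), so FOLLOW(B) is not added.
PREDICT(B → Y) = { ',' }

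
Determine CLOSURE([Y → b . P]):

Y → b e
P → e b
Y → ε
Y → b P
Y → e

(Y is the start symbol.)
To compute CLOSURE, for each item [A → α.Bβ] where B is a non-terminal, add [B → .γ] for all productions B → γ; repeat for the newly added items until nothing changes.

Start with: [Y → b . P]
  [Y → b . P] has the dot before P: add [P → . e b]
No further items can be added.

CLOSURE = { [P → . e b], [Y → b . P] }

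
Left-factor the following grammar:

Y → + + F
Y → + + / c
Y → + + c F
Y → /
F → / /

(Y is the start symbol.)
Left-factoring transforms A → αβ₁ | αβ₂ into A → αA' and A' → β₁ | β₂
(α is the longest common prefix among the alternatives). Repeat until
no nonterminal has two alternatives with a common prefix.

Round 1: Y has alternatives sharing prefix '+ +'. Introduce Y': Y → + + Y'
  Add: Y' → F
  Add: Y' → / c
  Add: Y' → c F

No remaining common prefixes — done.

Resulting grammar:
Y → + + Y'
Y' → F
Y' → / c
Y' → c F
Y → /
F → / /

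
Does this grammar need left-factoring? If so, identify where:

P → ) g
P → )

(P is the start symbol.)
Left-factoring is needed when two productions for the same non-terminal
share a common prefix on the right-hand side.

Productions for P:
  P → ) g
  P → )

Found common prefix ')' in productions for P

Answer: Yes, P has productions with common prefix ')'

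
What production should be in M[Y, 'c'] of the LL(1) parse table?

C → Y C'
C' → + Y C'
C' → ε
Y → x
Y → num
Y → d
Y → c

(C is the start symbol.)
Y → c

To find M[Y, 'c'], we find productions for Y where 'c' is in the predict set (PREDICT(N → α) = (FIRST(α) \ {ε}) ∪ (FOLLOW(N) if α ⇒* ε)).

Y → x: PREDICT = { 'x' }
Y → num: PREDICT = { 'num' }
Y → d: PREDICT = { 'd' }
Y → c: PREDICT = { 'c' }
  'c' is in predict set, so this production goes in M[Y, 'c']

M[Y, 'c'] = Y → c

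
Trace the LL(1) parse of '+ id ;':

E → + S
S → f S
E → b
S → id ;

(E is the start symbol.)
Stack is shown with the top on the left.

Stack   Input     Action
------------------------
E $     + id ; $  output E → + S
+ S $   + id ; $  match '+'
S $     id ; $    output S → id ;
id ; $  id ; $    match 'id'
; $     ; $       match ';'
$       $         accept

The string is accepted.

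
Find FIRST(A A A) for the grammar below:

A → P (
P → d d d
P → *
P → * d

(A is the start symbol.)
{ '*', 'd' }

FIRST sets of the non-terminals involved (from the grammar, by fixed-point iteration):
  FIRST(A) = { '*', 'd' }

To compute FIRST(A A A), process the symbols left to right:
Symbol A is a non-terminal. Add FIRST(A) \ {ε} = { '*', 'd' }
A is not nullable (ε ∉ FIRST(A)), so stop here.
FIRST(A A A) = { '*', 'd' }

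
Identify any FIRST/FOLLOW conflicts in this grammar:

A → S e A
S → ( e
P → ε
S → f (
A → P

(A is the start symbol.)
No FIRST/FOLLOW conflicts.

A FIRST/FOLLOW conflict occurs when a non-terminal N has a nullable alternative N → β (β ⇒* ε) and another alternative N → α with FIRST(α) ∩ FOLLOW(N) ≠ ∅: on such a lookahead the parser cannot decide between expanding α and letting N vanish via β.

Nullable non-terminals: A, P.
FIRST sets used below: FIRST(S) = { '(', 'f' }, FIRST(P) = { ε }

A: nullable alternative(s) A → P; FOLLOW(A) = { $ }
  A → S e A: FIRST \ {ε} = { '(', 'f' } — disjoint from FOLLOW(A)
  A → P: FIRST \ {ε} = { } — this is the only nullable alternative, skip
P has a nullable alternative but only one production, so nothing to check.

S has no nullable alternative, so no FIRST/FOLLOW check is needed there.

No FIRST/FOLLOW conflicts found.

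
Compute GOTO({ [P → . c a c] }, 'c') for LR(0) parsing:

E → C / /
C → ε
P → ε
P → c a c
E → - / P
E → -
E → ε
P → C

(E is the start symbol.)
GOTO(I, 'c') = CLOSURE({ [A → αX.β] : [A → α.Xβ] ∈ I, X = 'c' })

Items with dot before 'c', with the dot advanced:
  [P → . c a c] → [P → c . a c]
Closure adds nothing (no advanced item has the dot before a non-terminal).

GOTO = { [P → c . a c] }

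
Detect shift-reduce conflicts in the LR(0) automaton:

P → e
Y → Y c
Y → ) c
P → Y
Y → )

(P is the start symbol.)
Yes — I1: [Y → ) .] vs [Y → ) . c]; I3: [P → Y .] vs [Y → Y . c]

Augment with P' → P and build the canonical LR(0) collection (I0 = CLOSURE({[P' → . P]}), then GOTO on every symbol after a dot until no new states appear). It has 7 states:
  I0: { [P → . Y], [P → . e], [P' → . P], [Y → . ) c], [Y → . )], [Y → . Y c] }  — shift
  I1: { [Y → ) . c], [Y → ) .] }  — shift, reduce
  I2: { [P' → P .] }  — accept
  I3: { [P → Y .], [Y → Y . c] }  — shift, reduce
  I4: { [P → e .] }  — reduce
  I5: { [Y → Y c .] }  — reduce
  I6: { [Y → ) c .] }  — reduce

I1 contains reduce item [Y → ) .] and shift item [Y → ) . c] — shift-reduce conflict.
I3 contains reduce item [P → Y .] and shift item [Y → Y . c] — shift-reduce conflict.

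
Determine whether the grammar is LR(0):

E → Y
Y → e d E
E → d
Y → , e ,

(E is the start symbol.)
Yes, the grammar is LR(0)

A grammar is LR(0) if no state in the canonical LR(0) collection has:
  - both a shift item (dot before a terminal) and a complete item (shift-reduce conflict), or
  - two or more complete items (reduce-reduce conflict; the accept item [E' → E .] counts as a complete item here).

Augment with E' → E and build the canonical LR(0) collection (I0 = CLOSURE({[E' → . E]}), then GOTO on every symbol after a dot until no new states appear). It has 10 states:
  I0: { [E → . Y], [E → . d], [E' → . E], [Y → . , e ,], [Y → . e d E] }  — shift
  I1: { [Y → , . e ,] }  — shift
  I2: { [E' → E .] }  — accept
  I3: { [E → Y .] }  — reduce
  I4: { [E → d .] }  — reduce
  I5: { [Y → e . d E] }  — shift
  I6: { [E → . Y], [E → . d], [Y → . , e ,], [Y → . e d E], [Y → e d . E] }  — shift
  I7: { [Y → e d E .] }  — reduce
  I8: { [Y → , e . ,] }  — shift
  I9: { [Y → , e , .] }  — reduce

Every state is either a pure shift/goto state or contains exactly one complete item and nothing to shift — no conflicts. The grammar is LR(0).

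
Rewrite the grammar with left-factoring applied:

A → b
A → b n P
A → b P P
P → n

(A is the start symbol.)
A → b A'
A' → ε
A' → n P
A' → P P
P → n

Left-factoring transforms A → αβ₁ | αβ₂ into A → αA' and A' → β₁ | β₂
(α is the longest common prefix among the alternatives). Repeat until
no nonterminal has two alternatives with a common prefix.

Round 1: A has alternatives sharing prefix 'b'. Introduce A': A → b A'
  Add: A' → ε
  Add: A' → n P
  Add: A' → P P

No remaining common prefixes — done.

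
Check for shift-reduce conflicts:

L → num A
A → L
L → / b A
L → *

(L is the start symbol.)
A shift-reduce conflict occurs when an LR(0) state has both:
  - a complete (reduce) item [A → α .] (dot at the end), and
  - a shift item [B → β . c γ] (dot before a terminal).

Augment with L' → L and build the canonical LR(0) collection (I0 = CLOSURE({[L' → . L]}), then GOTO on every symbol after a dot until no new states appear). It has 9 states:
  I0: { [L → . *], [L → . / b A], [L → . num A], [L' → . L] }  — shift
  I1: { [L → * .] }  — reduce
  I2: { [L → / . b A] }  — shift
  I3: { [L' → L .] }  — accept
  I4: { [A → . L], [L → . *], [L → . / b A], [L → . num A], [L → num . A] }  — shift
  I5: { [L → num A .] }  — reduce
  I6: { [A → L .] }  — reduce
  I7: { [A → . L], [L → . *], [L → . / b A], [L → . num A], [L → / b . A] }  — shift
  I8: { [L → / b A .] }  — reduce

No state contains both a complete item and a shift item.

Answer: No shift-reduce conflicts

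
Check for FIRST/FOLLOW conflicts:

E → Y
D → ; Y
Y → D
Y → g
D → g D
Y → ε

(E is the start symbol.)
A FIRST/FOLLOW conflict occurs when a non-terminal N has a nullable alternative N → β (β ⇒* ε) and another alternative N → α with FIRST(α) ∩ FOLLOW(N) ≠ ∅: on such a lookahead the parser cannot decide between expanding α and letting N vanish via β.

Nullable non-terminals: E, Y.
FIRST sets used below: FIRST(D) = { ';', 'g' }
E has a nullable alternative but only one production, so nothing to check.

Y: nullable alternative(s) Y → ε; FOLLOW(Y) = { $ }
  Y → D: FIRST \ {ε} = { ';', 'g' } — disjoint from FOLLOW(Y)
  Y → g: FIRST \ {ε} = { 'g' } — disjoint from FOLLOW(Y)
  Y → ε: FIRST \ {ε} = { } — this is the only nullable alternative, skip

D has no nullable alternative, so no FIRST/FOLLOW check is needed there.

No FIRST/FOLLOW conflicts found.

Answer: No FIRST/FOLLOW conflicts.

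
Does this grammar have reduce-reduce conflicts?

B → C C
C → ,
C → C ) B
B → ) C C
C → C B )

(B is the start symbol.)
Yes — I11: [B → ) C C .] vs [B → C C .]

A reduce-reduce conflict occurs when an LR(0) state has two complete items [A → α .] and [B → β .] — both call for a reduction, and with no lookahead the parser cannot choose between them.

Augment with B' → B and build the canonical LR(0) collection (I0 = CLOSURE({[B' → . B]}), then GOTO on every symbol after a dot until no new states appear). It has 14 states:
  I0: { [B → . ) C C], [B → . C C], [B' → . B], [C → . ,], [C → . C ) B], [C → . C B )] }  — shift
  I1: { [B → ) . C C], [C → . ,], [C → . C ) B], [C → . C B )] }  — shift
  I2: { [C → , .] }  — reduce
  I3: { [B' → B .] }  — accept
  I4: { [B → . ) C C], [B → . C C], [B → C . C], [C → . ,], [C → . C ) B], [C → . C B )], [C → C . ) B], [C → C . B )] }  — shift
  I5: { [B → ) . C C], [B → . ) C C], [B → . C C], [C → . ,], [C → . C ) B], [C → . C B )], [C → C ) . B] }  — shift
  I6: { [C → C B . )] }  — shift
  I7: { [B → . ) C C], [B → . C C], [B → C . C], [B → C C .], [C → . ,], [C → . C ) B], [C → . C B )], [C → C . ) B], [C → C . B )] }  — shift, reduce
  I8: { [C → C B ) .] }  — reduce
  I9: { [C → C ) B .] }  — reduce
  I10: { [B → ) C . C], [B → . ) C C], [B → . C C], [B → C . C], [C → . ,], [C → . C ) B], [C → . C B )], [C → C . ) B], [C → C . B )] }  — shift
  I11: { [B → ) C C .], [B → . ) C C], [B → . C C], [B → C . C], [B → C C .], [C → . ,], [C → . C ) B], [C → . C B )], [C → C . ) B], [C → C . B )] }  — shift, 2 reduces
  I12: { [B → ) C . C], [B → . ) C C], [B → . C C], [C → . ,], [C → . C ) B], [C → . C B )], [C → C . ) B], [C → C . B )] }  — shift
  I13: { [B → ) C C .], [B → . ) C C], [B → . C C], [B → C . C], [C → . ,], [C → . C ) B], [C → . C B )], [C → C . ) B], [C → C . B )] }  — shift, reduce

I11 contains complete items [B → ) C C .], [B → C C .] — reduce-reduce conflict.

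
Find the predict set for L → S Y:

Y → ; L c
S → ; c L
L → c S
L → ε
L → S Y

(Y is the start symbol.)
{ ';' }

PREDICT(L → S Y) = (FIRST(RHS) \ {ε}) ∪ (FOLLOW(L) if ε ∈ FIRST(RHS), i.e. RHS ⇒* ε)
FIRST(S) = { ';' }
FIRST(S Y) = { ';' }
ε ∉ FIRST(S Y), so FOLLOW(L) is not added.
PREDICT(L → S Y) = { ';' }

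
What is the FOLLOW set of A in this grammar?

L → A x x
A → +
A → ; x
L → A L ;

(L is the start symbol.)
To compute FOLLOW(A), find every occurrence of A on a right-hand side N → α A β: add FIRST(β) \ {ε}, and if β is empty or nullable also add FOLLOW(N). Iterate to a fixed point.

In L → A x x: A is followed by x x, add FIRST(x x) \ {ε} = { 'x' }
In L → A L ;: A is followed by L ';', add FIRST(L ';') \ {ε} = { '+', ';' }

Taking the union: FOLLOW(A) = { '+', ';', 'x' }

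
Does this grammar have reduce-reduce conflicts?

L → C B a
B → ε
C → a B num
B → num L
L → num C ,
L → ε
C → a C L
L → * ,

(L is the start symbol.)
Augment with L' → L and build the canonical LR(0) collection (I0 = CLOSURE({[L' → . L]}), then GOTO on every symbol after a dot until no new states appear). It has 17 states:
  I0: { [C → . a B num], [C → . a C L], [L → . * ,], [L → . C B a], [L → . num C ,], [L → .], [L' → . L] }  — shift, reduce
  I1: { [L → * . ,] }  — shift
  I2: { [B → . num L], [B → .], [L → C . B a] }  — shift, reduce
  I3: { [L' → L .] }  — accept
  I4: { [B → . num L], [B → .], [C → . a B num], [C → . a C L], [C → a . B num], [C → a . C L] }  — shift, reduce
  I5: { [C → . a B num], [C → . a C L], [L → num . C ,] }  — shift
  I6: { [L → num C . ,] }  — shift
  I7: { [L → num C , .] }  — reduce
  I8: { [C → a B . num] }  — shift
  I9: { [C → . a B num], [C → . a C L], [C → a C . L], [L → . * ,], [L → . C B a], [L → . num C ,], [L → .] }  — shift, reduce
  I10: { [B → num . L], [C → . a B num], [C → . a C L], [L → . * ,], [L → . C B a], [L → . num C ,], [L → .] }  — shift, reduce
  I11: { [B → num L .] }  — reduce
  I12: { [C → a C L .] }  — reduce
  I13: { [C → a B num .] }  — reduce
  I14: { [L → C B . a] }  — shift
  I15: { [L → C B a .] }  — reduce
  I16: { [L → * , .] }  — reduce

No state contains more than one complete item.

Answer: No reduce-reduce conflicts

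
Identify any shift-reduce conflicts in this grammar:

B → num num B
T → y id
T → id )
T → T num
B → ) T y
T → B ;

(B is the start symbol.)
A shift-reduce conflict occurs when an LR(0) state has both:
  - a complete (reduce) item [A → α .] (dot at the end), and
  - a shift item [B → β . c γ] (dot before a terminal).

Augment with B' → B and build the canonical LR(0) collection (I0 = CLOSURE({[B' → . B]}), then GOTO on every symbol after a dot until no new states appear). It has 15 states:
  I0: { [B → . ) T y], [B → . num num B], [B' → . B] }  — shift
  I1: { [B → ) . T y], [B → . ) T y], [B → . num num B], [T → . B ;], [T → . T num], [T → . id )], [T → . y id] }  — shift
  I2: { [B' → B .] }  — accept
  I3: { [B → num . num B] }  — shift
  I4: { [B → . ) T y], [B → . num num B], [B → num num . B] }  — shift
  I5: { [B → num num B .] }  — reduce
  I6: { [T → B . ;] }  — shift
  I7: { [B → ) T . y], [T → T . num] }  — shift
  I8: { [T → id . )] }  — shift
  I9: { [T → y . id] }  — shift
  I10: { [T → y id .] }  — reduce
  I11: { [T → id ) .] }  — reduce
  I12: { [T → T num .] }  — reduce
  I13: { [B → ) T y .] }  — reduce
  I14: { [T → B ; .] }  — reduce

No state contains both a complete item and a shift item.

Answer: No shift-reduce conflicts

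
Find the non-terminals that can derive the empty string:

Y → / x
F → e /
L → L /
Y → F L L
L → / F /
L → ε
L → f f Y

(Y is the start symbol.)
ε-productions: L → ε
So L is immediately nullable.
No further non-terminal can be added: every production for the remaining non-terminals contains a terminal or a non-nullable non-terminal.
Nullable = { 'L' }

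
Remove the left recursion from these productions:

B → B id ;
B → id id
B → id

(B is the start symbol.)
B → id id B'
B → id B'
B' → id ; B'
B' → ε

B is directly left-recursive. The standard transformation for
  A → A α₁ | ... | A α_m | β₁ | ... | β_n
is
  A  → β₁ A' | ... | β_n A'
  A' → α₁ A' | ... | α_m A' | ε

B → id id becomes B → id id B'
B → id becomes B → id B'
B → B id ; becomes B' → id ; B'
Add B' → ε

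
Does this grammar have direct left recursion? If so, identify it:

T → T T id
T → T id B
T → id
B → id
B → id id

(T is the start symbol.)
Yes, T is left-recursive

Direct left recursion occurs when N → N α for some non-terminal N (the right-hand side begins with the left-hand side itself).

T → T T id: LEFT RECURSIVE (starts with T)
T → T id B: LEFT RECURSIVE (starts with T)
T → id: starts with id
B → id: starts with id
B → id id: starts with id

The grammar has direct left recursion on: T.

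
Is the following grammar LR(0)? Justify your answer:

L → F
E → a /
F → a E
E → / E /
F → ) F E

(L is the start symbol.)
A grammar is LR(0) if no state in the canonical LR(0) collection has:
  - both a shift item (dot before a terminal) and a complete item (shift-reduce conflict), or
  - two or more complete items (reduce-reduce conflict; the accept item [L' → L .] counts as a complete item here).

Augment with L' → L and build the canonical LR(0) collection (I0 = CLOSURE({[L' → . L]}), then GOTO on every symbol after a dot until no new states appear). It has 13 states:
  I0: { [F → . ) F E], [F → . a E], [L → . F], [L' → . L] }  — shift
  I1: { [F → ) . F E], [F → . ) F E], [F → . a E] }  — shift
  I2: { [L → F .] }  — reduce
  I3: { [L' → L .] }  — accept
  I4: { [E → . / E /], [E → . a /], [F → a . E] }  — shift
  I5: { [E → . / E /], [E → . a /], [E → / . E /] }  — shift
  I6: { [F → a E .] }  — reduce
  I7: { [E → a . /] }  — shift
  I8: { [E → a / .] }  — reduce
  I9: { [E → / E . /] }  — shift
  I10: { [E → / E / .] }  — reduce
  I11: { [E → . / E /], [E → . a /], [F → ) F . E] }  — shift
  I12: { [F → ) F E .] }  — reduce

Every state is either a pure shift/goto state or contains exactly one complete item and nothing to shift — no conflicts. The grammar is LR(0).

Answer: Yes, the grammar is LR(0)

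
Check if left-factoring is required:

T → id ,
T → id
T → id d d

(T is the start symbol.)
Yes, T has productions with common prefix 'id'

Left-factoring is needed when two productions for the same non-terminal
share a common prefix on the right-hand side.

Productions for T:
  T → id ,
  T → id
  T → id d d

Found common prefix 'id' in productions for T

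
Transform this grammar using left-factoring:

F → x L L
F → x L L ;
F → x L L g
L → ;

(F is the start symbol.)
F → x L L F'
F' → ε
F' → ;
F' → g
L → ;

Left-factoring transforms A → αβ₁ | αβ₂ into A → αA' and A' → β₁ | β₂
(α is the longest common prefix among the alternatives). Repeat until
no nonterminal has two alternatives with a common prefix.

Round 1: F has alternatives sharing prefix 'x L L'. Introduce F': F → x L L F'
  Add: F' → ε
  Add: F' → ;
  Add: F' → g

No remaining common prefixes — done.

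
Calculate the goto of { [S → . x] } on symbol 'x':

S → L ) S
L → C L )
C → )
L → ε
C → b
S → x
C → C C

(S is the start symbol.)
GOTO(I, 'x') = CLOSURE({ [A → αX.β] : [A → α.Xβ] ∈ I, X = 'x' })

Items with dot before 'x', with the dot advanced:
  [S → . x] → [S → x .]
Closure adds nothing (no advanced item has the dot before a non-terminal).

GOTO = { [S → x .] }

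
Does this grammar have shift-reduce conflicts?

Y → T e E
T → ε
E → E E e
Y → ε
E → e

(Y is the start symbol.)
Yes — I4: [Y → T e E .] vs [E → . e]

A shift-reduce conflict occurs when an LR(0) state has both:
  - a complete (reduce) item [A → α .] (dot at the end), and
  - a shift item [B → β . c γ] (dot before a terminal).

Augment with Y' → Y and build the canonical LR(0) collection (I0 = CLOSURE({[Y' → . Y]}), then GOTO on every symbol after a dot until no new states appear). It has 8 states:
  I0: { [T → .], [Y → . T e E], [Y → .], [Y' → . Y] }  — 2 reduces
  I1: { [Y → T . e E] }  — shift
  I2: { [Y' → Y .] }  — accept
  I3: { [E → . E E e], [E → . e], [Y → T e . E] }  — shift
  I4: { [E → . E E e], [E → . e], [E → E . E e], [Y → T e E .] }  — shift, reduce
  I5: { [E → e .] }  — reduce
  I6: { [E → . E E e], [E → . e], [E → E . E e], [E → E E . e] }  — shift
  I7: { [E → E E e .], [E → e .] }  — 2 reduces

I4 contains reduce item [Y → T e E .] and shift item [E → . e] — shift-reduce conflict.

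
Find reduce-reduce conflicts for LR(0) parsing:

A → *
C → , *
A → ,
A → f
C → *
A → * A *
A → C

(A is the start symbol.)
A reduce-reduce conflict occurs when an LR(0) state has two complete items [A → α .] and [B → β .] — both call for a reduction, and with no lookahead the parser cannot choose between them.

Augment with A' → A and build the canonical LR(0) collection (I0 = CLOSURE({[A' → . A]}), then GOTO on every symbol after a dot until no new states appear). It has 9 states:
  I0: { [A → . * A *], [A → . *], [A → . ,], [A → . C], [A → . f], [A' → . A], [C → . *], [C → . , *] }  — shift
  I1: { [A → * . A *], [A → * .], [A → . * A *], [A → . *], [A → . ,], [A → . C], [A → . f], [C → * .], [C → . *], [C → . , *] }  — shift, 2 reduces
  I2: { [A → , .], [C → , . *] }  — shift, reduce
  I3: { [A' → A .] }  — accept
  I4: { [A → C .] }  — reduce
  I5: { [A → f .] }  — reduce
  I6: { [C → , * .] }  — reduce
  I7: { [A → * A . *] }  — shift
  I8: { [A → * A * .] }  — reduce

I1 contains complete items [A → * .], [C → * .] — reduce-reduce conflict.

Answer: Yes — I1: [A → * .] vs [C → * .]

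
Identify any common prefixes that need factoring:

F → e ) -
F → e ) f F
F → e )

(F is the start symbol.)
Yes, F has productions with common prefix 'e )'

Left-factoring is needed when two productions for the same non-terminal
share a common prefix on the right-hand side.

Productions for F:
  F → e ) -
  F → e ) f F
  F → e )

Found common prefix 'e )' in productions for F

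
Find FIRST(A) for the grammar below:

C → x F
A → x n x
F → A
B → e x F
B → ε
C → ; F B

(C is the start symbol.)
To compute FIRST(A), examine every production with A on the left-hand side, reading each right-hand side left to right until a non-nullable symbol is reached.

From A → x n x:
  - x is a terminal: add 'x' and stop

Collecting: FIRST(A) = { 'x' }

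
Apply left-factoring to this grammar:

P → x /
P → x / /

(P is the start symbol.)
P → x / P'
P' → ε
P' → /

Left-factoring transforms A → αβ₁ | αβ₂ into A → αA' and A' → β₁ | β₂
(α is the longest common prefix among the alternatives). Repeat until
no nonterminal has two alternatives with a common prefix.

Round 1: P has alternatives sharing prefix 'x /'. Introduce P': P → x / P'
  Add: P' → ε
  Add: P' → /

No remaining common prefixes — done.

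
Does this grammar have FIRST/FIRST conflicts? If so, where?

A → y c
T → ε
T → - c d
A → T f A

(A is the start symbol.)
A FIRST/FIRST conflict occurs when two productions N → α and N → β for the same non-terminal have FIRST(α) ∩ FIRST(β) ≠ ∅ (with ε ∈ FIRST of a nullable right-hand side, so two nullable alternatives also conflict).

FIRST sets of the non-terminals at (or reachable through a nullable prefix from) the front of some alternative:
  FIRST(T) = { '-', ε }

Productions for A:
  A → y c: FIRST = { 'y' }
  A → T f A: FIRST = { '-', 'f' }
Productions for T:
  T → ε: FIRST = { ε }
  T → - c d: FIRST = { '-' }

All alternatives of each non-terminal have pairwise disjoint FIRST sets.

Answer: No FIRST/FIRST conflicts.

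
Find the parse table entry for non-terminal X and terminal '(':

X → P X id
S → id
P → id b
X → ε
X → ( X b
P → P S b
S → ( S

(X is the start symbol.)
X → ( X b

To find M[X, '('], we find productions for X where '(' is in the predict set (PREDICT(N → α) = (FIRST(α) \ {ε}) ∪ (FOLLOW(N) if α ⇒* ε)).

Relevant sets:
  FIRST(P) = { 'id' }
  FOLLOW(X) = { $, 'b', 'id' }

X → P X id: PREDICT = { 'id' }
X → ε: PREDICT = { $, 'b', 'id' }
X → ( X b: PREDICT = { '(' }
  '(' is in predict set, so this production goes in M[X, '(']

M[X, '('] = X → ( X b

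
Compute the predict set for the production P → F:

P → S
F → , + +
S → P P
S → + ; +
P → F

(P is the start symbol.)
PREDICT(P → F) = (FIRST(RHS) \ {ε}) ∪ (FOLLOW(P) if ε ∈ FIRST(RHS), i.e. RHS ⇒* ε)
FIRST(F) = { ',' }
FIRST(F) = { ',' }
ε ∉ FIRST(F), so FOLLOW(P) is not added.
PREDICT(P → F) = { ',' }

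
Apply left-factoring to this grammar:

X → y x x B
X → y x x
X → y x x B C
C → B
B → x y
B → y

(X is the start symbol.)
Left-factoring transforms A → αβ₁ | αβ₂ into A → αA' and A' → β₁ | β₂
(α is the longest common prefix among the alternatives). Repeat until
no nonterminal has two alternatives with a common prefix.

Round 1: X has alternatives sharing prefix 'y x x'. Introduce X': X → y x x X'
  Add: X' → B
  Add: X' → ε
  Add: X' → B C

Round 2: X' has alternatives sharing prefix 'B'. Introduce X'': X' → B X''
  Add: X'' → ε
  Add: X'' → C

No remaining common prefixes — done.

Resulting grammar:
X → y x x X'
X' → B X''
X'' → ε
X'' → C
X' → ε
C → B
B → x y
B → y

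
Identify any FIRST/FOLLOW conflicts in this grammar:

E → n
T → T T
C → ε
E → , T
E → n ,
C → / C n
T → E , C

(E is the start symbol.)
Nullable non-terminals: C.

C: nullable alternative(s) C → ε; FOLLOW(C) = { $, ',', 'n' }
  C → ε: FIRST \ {ε} = { } — this is the only nullable alternative, skip
  C → / C n: FIRST \ {ε} = { '/' } — disjoint from FOLLOW(C)

E, T have no nullable alternative, so no FIRST/FOLLOW check is needed there.

No FIRST/FOLLOW conflicts found.

Answer: No FIRST/FOLLOW conflicts.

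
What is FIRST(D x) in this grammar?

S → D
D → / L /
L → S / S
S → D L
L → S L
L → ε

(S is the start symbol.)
{ '/' }

FIRST sets of the non-terminals involved (from the grammar, by fixed-point iteration):
  FIRST(D) = { '/' }

To compute FIRST(D x), process the symbols left to right:
Symbol D is a non-terminal. Add FIRST(D) \ {ε} = { '/' }
D is not nullable (ε ∉ FIRST(D)), so stop here.
FIRST(D x) = { '/' }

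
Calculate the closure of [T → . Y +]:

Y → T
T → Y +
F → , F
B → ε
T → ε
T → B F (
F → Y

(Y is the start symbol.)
{ [B → .], [T → . B F (], [T → . Y +], [T → .], [Y → . T] }

To compute CLOSURE, for each item [A → α.Bβ] where B is a non-terminal, add [B → .γ] for all productions B → γ; repeat for the newly added items until nothing changes.

Start with: [T → . Y +]
  [T → . Y +] has the dot before Y: add [Y → . T]
  [Y → . T] has the dot before T: add [T → .], [T → . B F (]
  [T → . B F (] has the dot before B: add [B → .]
No further items can be added.

CLOSURE = { [B → .], [T → . B F (], [T → . Y +], [T → .], [Y → . T] }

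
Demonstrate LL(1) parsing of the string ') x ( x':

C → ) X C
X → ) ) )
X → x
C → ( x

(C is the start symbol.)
Stack is shown with the top on the left.

Stack    Input      Action
--------------------------
C $      ) x ( x $  output C → ) X C
) X C $  ) x ( x $  match ')'
X C $    x ( x $    output X → x
x C $    x ( x $    match 'x'
C $      ( x $      output C → ( x
( x $    ( x $      match '('
x $      x $        match 'x'
$        $          accept

The string is accepted.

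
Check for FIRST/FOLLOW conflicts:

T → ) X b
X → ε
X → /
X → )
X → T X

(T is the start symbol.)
A FIRST/FOLLOW conflict occurs when a non-terminal N has a nullable alternative N → β (β ⇒* ε) and another alternative N → α with FIRST(α) ∩ FOLLOW(N) ≠ ∅: on such a lookahead the parser cannot decide between expanding α and letting N vanish via β.

Nullable non-terminals: X.
FIRST sets used below: FIRST(T) = { ')' }

X: nullable alternative(s) X → ε; FOLLOW(X) = { 'b' }
  X → ε: FIRST \ {ε} = { } — this is the only nullable alternative, skip
  X → /: FIRST \ {ε} = { '/' } — disjoint from FOLLOW(X)
  X → ): FIRST \ {ε} = { ')' } — disjoint from FOLLOW(X)
  X → T X: FIRST \ {ε} = { ')' } — disjoint from FOLLOW(X)

T has no nullable alternative, so no FIRST/FOLLOW check is needed there.

No FIRST/FOLLOW conflicts found.

Answer: No FIRST/FOLLOW conflicts.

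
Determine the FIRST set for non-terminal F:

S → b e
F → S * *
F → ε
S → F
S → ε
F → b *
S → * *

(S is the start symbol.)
FIRST sets of the other non-terminals involved (by the same procedure, iterated to a fixed point):
  FIRST(S) = { '*', 'b', ε }

From F → S * *:
  - S is a non-terminal: add FIRST(S) \ {ε} = { '*', 'b' }
    S is nullable, so continue to the next symbol
  - '*' is a terminal: add '*' and stop
From F → ε:
  - ε-production, so ε ∈ FIRST(F)
From F → b *:
  - b is a terminal: add 'b' and stop

Collecting: FIRST(F) = { '*', 'b', ε }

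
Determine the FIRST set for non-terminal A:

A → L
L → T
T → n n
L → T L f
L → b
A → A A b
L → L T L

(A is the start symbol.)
{ 'b', 'n' }

To compute FIRST(A), examine every production with A on the left-hand side, reading each right-hand side left to right until a non-nullable symbol is reached.

FIRST sets of the other non-terminals involved (by the same procedure, iterated to a fixed point):
  FIRST(L) = { 'b', 'n' }

From A → L:
  - L is a non-terminal: add FIRST(L) \ {ε} = { 'b', 'n' }
    L is not nullable, so stop
From A → A A b:
  - A is the symbol being defined: contributes nothing new
    A is not nullable, so stop

Collecting: FIRST(A) = { 'b', 'n' }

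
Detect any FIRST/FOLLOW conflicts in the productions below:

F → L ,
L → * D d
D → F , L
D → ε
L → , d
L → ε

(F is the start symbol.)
A FIRST/FOLLOW conflict occurs when a non-terminal N has a nullable alternative N → β (β ⇒* ε) and another alternative N → α with FIRST(α) ∩ FOLLOW(N) ≠ ∅: on such a lookahead the parser cannot decide between expanding α and letting N vanish via β.

Nullable non-terminals: D, L.
FIRST sets used below: FIRST(F) = { '*', ',' }

D: nullable alternative(s) D → ε; FOLLOW(D) = { 'd' }
  D → F , L: FIRST \ {ε} = { '*', ',' } — disjoint from FOLLOW(D)
  D → ε: FIRST \ {ε} = { } — this is the only nullable alternative, skip

L: nullable alternative(s) L → ε; FOLLOW(L) = { ',', 'd' }
  L → * D d: FIRST \ {ε} = { '*' } — disjoint from FOLLOW(L)
  L → , d: FIRST \ {ε} = { ',' } — overlaps FOLLOW(L) on { ',' }: CONFLICT
  L → ε: FIRST \ {ε} = { } — this is the only nullable alternative, skip

F has no nullable alternative, so no FIRST/FOLLOW check is needed there.

So the grammar has 1 FIRST/FOLLOW conflict (marked CONFLICT above).

Answer: Yes. L → ',' d with FOLLOW(L) on { ',' }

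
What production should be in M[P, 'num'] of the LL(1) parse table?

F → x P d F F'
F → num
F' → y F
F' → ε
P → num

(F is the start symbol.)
To find M[P, 'num'], we find productions for P where 'num' is in the predict set (PREDICT(N → α) = (FIRST(α) \ {ε}) ∪ (FOLLOW(N) if α ⇒* ε)).

P → num: PREDICT = { 'num' }
  'num' is in predict set, so this production goes in M[P, 'num']

M[P, 'num'] = P → num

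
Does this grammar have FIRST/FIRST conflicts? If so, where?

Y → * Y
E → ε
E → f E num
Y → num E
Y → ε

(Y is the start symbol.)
No FIRST/FIRST conflicts.

A FIRST/FIRST conflict occurs when two productions N → α and N → β for the same non-terminal have FIRST(α) ∩ FIRST(β) ≠ ∅ (with ε ∈ FIRST of a nullable right-hand side, so two nullable alternatives also conflict).

Productions for Y:
  Y → * Y: FIRST = { '*' }
  Y → num E: FIRST = { 'num' }
  Y → ε: FIRST = { ε }
Productions for E:
  E → ε: FIRST = { ε }
  E → f E num: FIRST = { 'f' }

All alternatives of each non-terminal have pairwise disjoint FIRST sets.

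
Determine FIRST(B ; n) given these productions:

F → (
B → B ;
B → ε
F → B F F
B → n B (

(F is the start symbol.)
{ ';', 'n' }

FIRST sets of the non-terminals involved (from the grammar, by fixed-point iteration):
  FIRST(B) = { ';', 'n', ε }

To compute FIRST(B ; n), process the symbols left to right:
Symbol B is a non-terminal. Add FIRST(B) \ {ε} = { ';', 'n' }
B is nullable (ε ∈ FIRST(B)), continue to the next symbol.
Symbol ; is a terminal. Add ';' and stop.
FIRST(B ; n) = { ';', 'n' }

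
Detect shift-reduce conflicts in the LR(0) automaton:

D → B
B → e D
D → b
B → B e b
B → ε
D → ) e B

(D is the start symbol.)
A shift-reduce conflict occurs when an LR(0) state has both:
  - a complete (reduce) item [A → α .] (dot at the end), and
  - a shift item [B → β . c γ] (dot before a terminal).

Augment with D' → D and build the canonical LR(0) collection (I0 = CLOSURE({[D' → . D]}), then GOTO on every symbol after a dot until no new states appear). It has 11 states:
  I0: { [B → . B e b], [B → . e D], [B → .], [D → . ) e B], [D → . B], [D → . b], [D' → . D] }  — shift, reduce
  I1: { [D → ) . e B] }  — shift
  I2: { [B → B . e b], [D → B .] }  — shift, reduce
  I3: { [D' → D .] }  — accept
  I4: { [D → b .] }  — reduce
  I5: { [B → . B e b], [B → . e D], [B → .], [B → e . D], [D → . ) e B], [D → . B], [D → . b] }  — shift, reduce
  I6: { [B → e D .] }  — reduce
  I7: { [B → B e . b] }  — shift
  I8: { [B → B e b .] }  — reduce
  I9: { [B → . B e b], [B → . e D], [B → .], [D → ) e . B] }  — shift, reduce
  I10: { [B → B . e b], [D → ) e B .] }  — shift, reduce

I0 contains reduce item [B → .] and shift items [B → . e D], [D → . ) e B], [D → . b] — shift-reduce conflict.
I2 contains reduce item [D → B .] and shift item [B → B . e b] — shift-reduce conflict.
I5 contains reduce item [B → .] and shift items [B → . e D], [D → . ) e B], [D → . b] — shift-reduce conflict.
I9 contains reduce item [B → .] and shift item [B → . e D] — shift-reduce conflict.
I10 contains reduce item [D → ) e B .] and shift item [B → B . e b] — shift-reduce conflict.

Answer: Yes — I0: [B → .] vs [B → . e D]; I2: [D → B .] vs [B → B . e b]; I5: [B → .] vs [B → . e D]; I9: [B → .] vs [B → . e D]; I10: [D → ) e B .] vs [B → B . e b]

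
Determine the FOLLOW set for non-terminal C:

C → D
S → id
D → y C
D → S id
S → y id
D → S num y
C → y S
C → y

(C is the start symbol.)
{ $ }

C is the start symbol, so $ ∈ FOLLOW(C).
In D → y C: C is at the end, add FOLLOW(D)

The FOLLOW sets referred to above (computed the same way, to a fixed point):
  FOLLOW(D) = { $ }

Taking the union: FOLLOW(C) = { $ }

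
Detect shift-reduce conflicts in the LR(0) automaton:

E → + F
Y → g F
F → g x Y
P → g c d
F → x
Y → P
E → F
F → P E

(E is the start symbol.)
No shift-reduce conflicts

A shift-reduce conflict occurs when an LR(0) state has both:
  - a complete (reduce) item [A → α .] (dot at the end), and
  - a shift item [B → β . c γ] (dot before a terminal).

Augment with E' → E and build the canonical LR(0) collection (I0 = CLOSURE({[E' → . E]}), then GOTO on every symbol after a dot until no new states appear). It has 16 states:
  I0: { [E → . + F], [E → . F], [E' → . E], [F → . P E], [F → . g x Y], [F → . x], [P → . g c d] }  — shift
  I1: { [E → + . F], [F → . P E], [F → . g x Y], [F → . x], [P → . g c d] }  — shift
  I2: { [E' → E .] }  — accept
  I3: { [E → F .] }  — reduce
  I4: { [E → . + F], [E → . F], [F → . P E], [F → . g x Y], [F → . x], [F → P . E], [P → . g c d] }  — shift
  I5: { [F → g . x Y], [P → g . c d] }  — shift
  I6: { [F → x .] }  — reduce
  I7: { [P → g c . d] }  — shift
  I8: { [F → g x . Y], [P → . g c d], [Y → . P], [Y → . g F] }  — shift
  I9: { [Y → P .] }  — reduce
  I10: { [F → g x Y .] }  — reduce
  I11: { [F → . P E], [F → . g x Y], [F → . x], [P → . g c d], [P → g . c d], [Y → g . F] }  — shift
  I12: { [Y → g F .] }  — reduce
  I13: { [P → g c d .] }  — reduce
  I14: { [F → P E .] }  — reduce
  I15: { [E → + F .] }  — reduce

No state contains both a complete item and a shift item.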